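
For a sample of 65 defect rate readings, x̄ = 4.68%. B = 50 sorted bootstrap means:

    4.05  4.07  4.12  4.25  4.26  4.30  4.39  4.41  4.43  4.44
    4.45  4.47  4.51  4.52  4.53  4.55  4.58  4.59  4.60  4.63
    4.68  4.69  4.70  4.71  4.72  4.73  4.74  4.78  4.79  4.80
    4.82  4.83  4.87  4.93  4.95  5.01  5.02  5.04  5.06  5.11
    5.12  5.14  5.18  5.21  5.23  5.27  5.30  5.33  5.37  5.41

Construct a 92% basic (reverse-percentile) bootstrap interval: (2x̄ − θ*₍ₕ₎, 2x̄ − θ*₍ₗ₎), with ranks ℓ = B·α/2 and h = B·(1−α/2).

Percentile endpoints at ranks 2 and 48: θ*₍2₎ = 4.07, θ*₍48₎ = 5.33.
Basic interval reflects these around x̄:
  lower = 2 × 4.68 − 5.33 = 4.03
  upper = 2 × 4.68 − 4.07 = 5.29

(4.03, 5.29)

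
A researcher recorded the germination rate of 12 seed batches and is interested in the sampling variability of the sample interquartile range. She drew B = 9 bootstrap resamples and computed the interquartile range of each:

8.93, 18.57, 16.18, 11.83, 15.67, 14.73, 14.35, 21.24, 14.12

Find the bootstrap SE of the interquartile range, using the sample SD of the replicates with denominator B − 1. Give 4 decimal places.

SE* = 3.5645

Bootstrap SE is the standard deviation of the 9 replicate interquartile ranges.
Mean of replicates: (8.93 + 18.57 + 16.18 + 11.83 + 15.67 + 14.73 + 14.35 + 21.24 + 14.12) / 9 = 135.62000 / 9 = 15.06889
Sum of squared deviations: (−6.13889)² + (+3.50111)² + (+1.11111)² + (−3.23889)² + (+0.60111)² + (−0.33889)² + (−0.71889)² + (+6.17111)² + (−0.94889)² = 101.64469
Variance = 101.64469 / 8 = 12.70559
SE* = √12.70559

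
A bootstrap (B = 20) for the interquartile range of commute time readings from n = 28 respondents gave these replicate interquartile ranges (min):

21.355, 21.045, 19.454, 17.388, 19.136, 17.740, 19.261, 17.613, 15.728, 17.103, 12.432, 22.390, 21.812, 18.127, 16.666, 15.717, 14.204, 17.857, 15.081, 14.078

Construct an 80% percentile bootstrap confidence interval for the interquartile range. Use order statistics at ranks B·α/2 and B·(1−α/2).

(14.078, 21.355)

Sorted replicates: 12.432, 14.078, 14.204, 15.081, 15.717, 15.728, 16.666, 17.103, 17.388, 17.613, 17.740, 17.857, 18.127, 19.136, 19.261, 19.454, 21.045, 21.355, 21.812, 22.390
α = 0.20; lower rank = 20 × 0.100 = 2; upper rank = 20 × 0.900 = 18.
The 2nd smallest replicate is 14.078; the 18th is 21.355.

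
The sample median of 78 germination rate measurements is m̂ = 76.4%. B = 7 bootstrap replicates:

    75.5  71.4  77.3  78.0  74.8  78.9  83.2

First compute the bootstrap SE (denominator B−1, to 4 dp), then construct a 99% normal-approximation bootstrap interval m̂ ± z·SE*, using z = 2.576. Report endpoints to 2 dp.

Mean of replicates = 77.0143; sum of squared deviations = 81.5886; SE* = √(81.5886/6) = 3.6876
Margin = 2.576 × 3.6876 = 9.499
Interval: 76.4 ± 9.499

(66.90, 85.90)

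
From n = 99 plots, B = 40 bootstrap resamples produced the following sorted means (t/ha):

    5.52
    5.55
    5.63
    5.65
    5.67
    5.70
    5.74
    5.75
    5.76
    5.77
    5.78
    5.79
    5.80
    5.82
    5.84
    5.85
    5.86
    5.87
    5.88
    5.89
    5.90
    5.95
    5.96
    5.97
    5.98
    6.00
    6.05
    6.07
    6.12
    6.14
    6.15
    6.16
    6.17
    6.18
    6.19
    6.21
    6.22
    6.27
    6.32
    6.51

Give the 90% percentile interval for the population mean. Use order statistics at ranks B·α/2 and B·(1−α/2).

α = 0.10; lower rank = 40 × 0.050 = 2; upper rank = 40 × 0.950 = 38.
The 2nd smallest replicate is 5.55; the 38th is 6.27.

(5.55, 6.27)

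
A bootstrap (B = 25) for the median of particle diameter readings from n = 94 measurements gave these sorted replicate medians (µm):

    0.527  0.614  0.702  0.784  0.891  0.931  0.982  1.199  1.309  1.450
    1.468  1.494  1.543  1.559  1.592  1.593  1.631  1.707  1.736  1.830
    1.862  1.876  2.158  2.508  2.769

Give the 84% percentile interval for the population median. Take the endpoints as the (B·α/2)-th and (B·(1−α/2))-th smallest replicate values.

(0.614, 2.158)

α = 0.16; lower rank = 25 × 0.080 = 2; upper rank = 25 × 0.920 = 23.
The 2nd smallest replicate is 0.614; the 23rd is 2.158.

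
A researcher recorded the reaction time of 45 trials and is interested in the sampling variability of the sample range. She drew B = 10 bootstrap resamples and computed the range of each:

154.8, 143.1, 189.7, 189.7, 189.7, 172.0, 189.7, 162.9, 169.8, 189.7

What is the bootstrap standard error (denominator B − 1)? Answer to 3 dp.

SE* = 17.283

Bootstrap SE is the standard deviation of the 10 replicate ranges.
Mean of replicates: (154.8 + 143.1 + 189.7 + 189.7 + 189.7 + 172.0 + 189.7 + 162.9 + 169.8 + 189.7) / 10 = 1751.1000 / 10 = 175.1100
Sum of squared deviations: (−20.3100)² + (−32.0100)² + (+14.5900)² + (+14.5900)² + (+14.5900)² + (−3.1100)² + (+14.5900)² + (−12.2100)² + (−5.3100)² + (+14.5900)² = 2688.4290
Variance = 2688.4290 / 9 = 298.7143
SE* = √298.7143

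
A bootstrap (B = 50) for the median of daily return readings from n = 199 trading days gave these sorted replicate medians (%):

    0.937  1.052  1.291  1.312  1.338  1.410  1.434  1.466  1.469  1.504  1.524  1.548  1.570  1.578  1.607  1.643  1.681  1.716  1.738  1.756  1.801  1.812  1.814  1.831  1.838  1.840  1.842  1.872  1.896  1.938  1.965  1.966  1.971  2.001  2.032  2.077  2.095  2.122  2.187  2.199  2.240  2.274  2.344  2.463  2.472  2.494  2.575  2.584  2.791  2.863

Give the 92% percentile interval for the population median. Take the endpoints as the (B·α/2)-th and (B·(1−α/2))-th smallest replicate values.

α = 0.08; lower rank = 50 × 0.040 = 2; upper rank = 50 × 0.960 = 48.
The 2nd smallest replicate is 1.052; the 48th is 2.584.

(1.052, 2.584)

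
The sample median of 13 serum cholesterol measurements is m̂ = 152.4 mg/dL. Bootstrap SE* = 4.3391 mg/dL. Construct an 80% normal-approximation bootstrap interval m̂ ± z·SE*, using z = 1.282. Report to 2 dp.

(146.84, 157.96)

Margin = 1.282 × 4.3391 = 5.563
Interval: 152.4 ± 5.563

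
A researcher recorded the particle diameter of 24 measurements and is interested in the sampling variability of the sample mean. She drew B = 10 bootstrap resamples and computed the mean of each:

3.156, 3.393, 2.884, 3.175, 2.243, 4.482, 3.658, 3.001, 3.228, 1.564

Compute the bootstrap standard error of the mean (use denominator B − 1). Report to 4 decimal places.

Bootstrap SE is the standard deviation of the 10 replicate means.
Mean of replicates: (3.156 + 3.393 + 2.884 + 3.175 + 2.243 + 4.482 + 3.658 + 3.001 + 3.228 + 1.564) / 10 = 30.78400 / 10 = 3.07840
Sum of squared deviations: (+0.07760)² + (+0.31460)² + (−0.19440)² + (+0.09660)² + (−0.83540)² + (+1.40360)² + (+0.57960)² + (−0.07740)² + (+0.14960)² + (−1.51440)² = 5.47782
Variance = 5.47782 / 9 = 0.60865
SE* = √0.60865

SE* = 0.7802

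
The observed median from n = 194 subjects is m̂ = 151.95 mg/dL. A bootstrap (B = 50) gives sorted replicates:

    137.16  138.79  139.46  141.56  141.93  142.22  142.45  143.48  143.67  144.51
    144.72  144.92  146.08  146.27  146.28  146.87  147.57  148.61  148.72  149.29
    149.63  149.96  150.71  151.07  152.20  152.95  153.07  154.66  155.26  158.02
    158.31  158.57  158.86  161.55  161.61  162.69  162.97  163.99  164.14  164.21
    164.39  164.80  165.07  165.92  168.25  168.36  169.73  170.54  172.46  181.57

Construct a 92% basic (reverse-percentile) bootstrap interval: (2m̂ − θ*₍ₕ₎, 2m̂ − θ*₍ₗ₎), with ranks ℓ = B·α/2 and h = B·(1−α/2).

(133.36, 165.11)

Percentile endpoints at ranks 2 and 48: θ*₍2₎ = 138.79, θ*₍48₎ = 170.54.
Basic interval reflects these around m̂:
  lower = 2 × 151.95 − 170.54 = 133.36
  upper = 2 × 151.95 − 138.79 = 165.11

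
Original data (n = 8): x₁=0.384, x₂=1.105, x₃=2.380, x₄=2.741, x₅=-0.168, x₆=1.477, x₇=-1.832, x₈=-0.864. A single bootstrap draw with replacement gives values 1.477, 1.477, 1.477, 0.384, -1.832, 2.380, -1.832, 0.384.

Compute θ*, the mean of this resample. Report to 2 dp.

θ* = 0.49

Mean = (1.477 + 1.477 + 1.477 + 0.384 + (-1.832) + 2.380 + (-1.832) + 0.384) / 8 = 3.9150 / 8 = 0.49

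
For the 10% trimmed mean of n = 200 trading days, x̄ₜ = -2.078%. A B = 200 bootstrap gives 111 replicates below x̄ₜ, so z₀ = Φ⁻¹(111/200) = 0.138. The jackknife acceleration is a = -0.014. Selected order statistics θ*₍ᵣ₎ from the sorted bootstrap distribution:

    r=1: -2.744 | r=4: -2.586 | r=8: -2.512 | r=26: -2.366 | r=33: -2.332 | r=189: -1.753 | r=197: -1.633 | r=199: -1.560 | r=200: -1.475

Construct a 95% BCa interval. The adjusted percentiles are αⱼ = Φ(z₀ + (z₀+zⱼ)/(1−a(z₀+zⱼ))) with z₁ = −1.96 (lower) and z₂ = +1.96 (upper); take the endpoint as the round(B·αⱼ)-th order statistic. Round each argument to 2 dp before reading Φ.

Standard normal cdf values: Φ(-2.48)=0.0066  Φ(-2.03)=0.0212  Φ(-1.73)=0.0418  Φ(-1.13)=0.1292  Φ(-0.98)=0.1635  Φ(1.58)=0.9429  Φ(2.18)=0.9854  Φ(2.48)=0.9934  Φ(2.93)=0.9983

Lower: z₀ + z₁ = 0.138 + (-1.960) = -1.822; 1 − a(z₀+z₁) = 1 − (-0.014)(-1.822) = 0.9745; argument = 0.138 + (-1.822)/0.9745 = -1.7317 → -1.73.
α₁ = Φ(-1.73) = 0.0418; rank = round(200 × 0.0418) = 8; θ*₍8₎ = -2.512.
Upper: z₀ + z₂ = 2.098; 1 − a(z₀+z₂) = 1.0294; argument = 2.1761 → 2.18; α₂ = 0.9854; rank = 197; θ*₍197₎ = -1.633.

(-2.512, -1.633)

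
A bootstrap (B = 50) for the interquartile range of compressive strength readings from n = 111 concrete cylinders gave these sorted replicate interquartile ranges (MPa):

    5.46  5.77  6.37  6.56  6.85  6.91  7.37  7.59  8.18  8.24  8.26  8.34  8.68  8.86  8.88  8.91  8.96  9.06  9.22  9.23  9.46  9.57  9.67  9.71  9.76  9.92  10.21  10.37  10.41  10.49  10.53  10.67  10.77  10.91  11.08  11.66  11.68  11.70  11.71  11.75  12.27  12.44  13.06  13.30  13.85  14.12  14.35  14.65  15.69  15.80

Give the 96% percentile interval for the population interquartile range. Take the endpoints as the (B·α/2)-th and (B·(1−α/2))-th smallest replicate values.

(5.46, 15.69)

α = 0.04; lower rank = 50 × 0.020 = 1; upper rank = 50 × 0.980 = 49.
The 1st smallest replicate is 5.46; the 49th is 15.69.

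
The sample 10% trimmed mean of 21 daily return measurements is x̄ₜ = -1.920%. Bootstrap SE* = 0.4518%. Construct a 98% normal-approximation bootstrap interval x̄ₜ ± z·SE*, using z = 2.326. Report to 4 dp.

Margin = 2.326 × 0.4518 = 1.05089
Interval: -1.920 ± 1.05089

(-2.9709, -0.8691)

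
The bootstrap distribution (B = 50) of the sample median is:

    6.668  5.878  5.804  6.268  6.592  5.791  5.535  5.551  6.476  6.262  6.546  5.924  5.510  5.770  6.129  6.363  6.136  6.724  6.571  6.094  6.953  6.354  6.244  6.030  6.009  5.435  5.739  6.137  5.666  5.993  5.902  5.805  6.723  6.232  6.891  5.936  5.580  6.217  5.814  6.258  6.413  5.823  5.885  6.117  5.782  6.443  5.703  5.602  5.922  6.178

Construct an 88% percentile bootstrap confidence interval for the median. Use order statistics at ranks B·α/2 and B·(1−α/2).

(5.535, 6.723)

Sorted replicates: 5.435, 5.510, 5.535, 5.551, 5.580, 5.602, 5.666, 5.703, 5.739, 5.770, 5.782, 5.791, 5.804, 5.805, 5.814, 5.823, 5.878, 5.885, 5.902, 5.922, 5.924, 5.936, 5.993, 6.009, 6.030, 6.094, 6.117, 6.129, 6.136, 6.137, 6.178, 6.217, 6.232, 6.244, 6.258, 6.262, 6.268, 6.354, 6.363, 6.413, 6.443, 6.476, 6.546, 6.571, 6.592, 6.668, 6.723, 6.724, 6.891, 6.953
α = 0.12; lower rank = 50 × 0.060 = 3; upper rank = 50 × 0.940 = 47.
The 3rd smallest replicate is 5.535; the 47th is 6.723.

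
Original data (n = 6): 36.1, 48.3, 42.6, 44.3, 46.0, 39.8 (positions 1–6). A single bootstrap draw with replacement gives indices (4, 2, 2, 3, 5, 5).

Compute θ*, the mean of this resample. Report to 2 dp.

θ* = 45.92

Resample values: 44.3, 48.3, 48.3, 42.6, 46.0, 46.0.
Mean = (44.3 + 48.3 + 48.3 + 42.6 + 46.0 + 46.0) / 6 = 275.50 / 6 = 45.92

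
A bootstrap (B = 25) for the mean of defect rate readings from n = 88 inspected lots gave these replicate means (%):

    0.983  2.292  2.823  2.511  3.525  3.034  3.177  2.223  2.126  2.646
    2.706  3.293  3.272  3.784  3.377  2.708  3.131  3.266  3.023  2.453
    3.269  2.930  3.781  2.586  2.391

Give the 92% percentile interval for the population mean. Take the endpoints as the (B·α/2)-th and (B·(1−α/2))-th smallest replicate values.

(0.983, 3.781)

Sorted replicates: 0.983, 2.126, 2.223, 2.292, 2.391, 2.453, 2.511, 2.586, 2.646, 2.706, 2.708, 2.823, 2.930, 3.023, 3.034, 3.131, 3.177, 3.266, 3.269, 3.272, 3.293, 3.377, 3.525, 3.781, 3.784
α = 0.08; lower rank = 25 × 0.040 = 1; upper rank = 25 × 0.960 = 24.
The 1st smallest replicate is 0.983; the 24th is 3.781.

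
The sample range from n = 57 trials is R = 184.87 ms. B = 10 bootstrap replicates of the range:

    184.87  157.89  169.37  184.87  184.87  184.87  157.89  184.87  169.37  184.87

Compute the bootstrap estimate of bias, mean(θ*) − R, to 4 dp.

mean(θ*) = (184.87 + 157.89 + 169.37 + 184.87 + 184.87 + 184.87 + 157.89 + 184.87 + 169.37 + 184.87) / 10 = 176.37400
bias = 176.37400 − 184.87

bias = −8.4960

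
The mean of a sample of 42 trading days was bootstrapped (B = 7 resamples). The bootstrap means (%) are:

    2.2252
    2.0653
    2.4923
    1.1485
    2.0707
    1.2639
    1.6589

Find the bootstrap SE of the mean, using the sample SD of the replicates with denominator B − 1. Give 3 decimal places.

SE* = 0.503

Bootstrap SE is the standard deviation of the 7 replicate means.
Mean of replicates: (2.2252 + 2.0653 + 2.4923 + 1.1485 + 2.0707 + 1.2639 + 1.6589) / 7 = 12.92480 / 7 = 1.84640
Sum of squared deviations: (+0.37880)² + (+0.21890)² + (+0.64590)² + (−0.69790)² + (+0.22430)² + (−0.58250)² + (−0.18750)² = 1.52043
Variance = 1.52043 / 6 = 0.25341
SE* = √0.25341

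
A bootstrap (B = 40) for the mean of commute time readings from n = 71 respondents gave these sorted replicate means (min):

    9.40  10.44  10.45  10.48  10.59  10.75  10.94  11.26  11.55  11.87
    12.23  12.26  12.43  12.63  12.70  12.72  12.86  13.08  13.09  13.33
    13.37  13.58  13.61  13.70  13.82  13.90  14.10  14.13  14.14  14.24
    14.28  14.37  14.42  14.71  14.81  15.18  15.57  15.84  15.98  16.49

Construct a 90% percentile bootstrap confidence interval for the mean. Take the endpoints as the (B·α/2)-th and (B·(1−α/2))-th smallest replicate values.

(10.44, 15.84)

α = 0.10; lower rank = 40 × 0.050 = 2; upper rank = 40 × 0.950 = 38.
The 2nd smallest replicate is 10.44; the 38th is 15.84.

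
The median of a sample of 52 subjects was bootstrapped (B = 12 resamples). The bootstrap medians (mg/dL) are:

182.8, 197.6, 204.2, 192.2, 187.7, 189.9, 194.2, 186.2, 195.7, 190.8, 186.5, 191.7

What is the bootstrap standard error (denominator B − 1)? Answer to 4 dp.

SE* = 5.8000

Bootstrap SE is the standard deviation of the 12 replicate medians.
Mean of replicates: (182.8 + 197.6 + 204.2 + 192.2 + 187.7 + 189.9 + 194.2 + 186.2 + 195.7 + 190.8 + 186.5 + 191.7) / 12 = 2299.50000 / 12 = 191.62500
Sum of squared deviations: (−8.82500)² + (+5.97500)² + (+12.57500)² + (+0.57500)² + (−3.92500)² + (−1.72500)² + (+2.57500)² + (−5.42500)² + (+4.07500)² + (−0.82500)² + (−5.12500)² + (+0.07500)² = 370.04250
Variance = 370.04250 / 11 = 33.64023
SE* = √33.64023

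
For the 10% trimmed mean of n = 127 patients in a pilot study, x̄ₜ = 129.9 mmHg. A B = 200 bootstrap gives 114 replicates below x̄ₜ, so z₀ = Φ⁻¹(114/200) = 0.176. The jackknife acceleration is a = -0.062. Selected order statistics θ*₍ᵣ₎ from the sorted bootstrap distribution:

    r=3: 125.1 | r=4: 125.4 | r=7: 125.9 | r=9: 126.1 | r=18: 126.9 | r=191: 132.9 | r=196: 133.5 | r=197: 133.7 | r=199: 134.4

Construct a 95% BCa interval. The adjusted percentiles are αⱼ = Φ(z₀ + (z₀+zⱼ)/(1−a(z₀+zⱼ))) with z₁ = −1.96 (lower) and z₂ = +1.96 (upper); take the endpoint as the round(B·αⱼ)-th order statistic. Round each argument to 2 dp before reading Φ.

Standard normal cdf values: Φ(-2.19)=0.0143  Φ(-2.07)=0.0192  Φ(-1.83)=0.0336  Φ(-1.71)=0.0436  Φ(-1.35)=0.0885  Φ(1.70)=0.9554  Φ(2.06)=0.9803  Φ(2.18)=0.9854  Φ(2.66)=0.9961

Lower: z₀ + z₁ = 0.176 + (-1.960) = -1.784; 1 − a(z₀+z₁) = 1 − (-0.062)(-1.784) = 0.8894; argument = 0.176 + (-1.784)/0.8894 = -1.8299 → -1.83.
α₁ = Φ(-1.83) = 0.0336; rank = round(200 × 0.0336) = 7; θ*₍7₎ = 125.9.
Upper: z₀ + z₂ = 2.136; 1 − a(z₀+z₂) = 1.1324; argument = 2.0622 → 2.06; α₂ = 0.9803; rank = 196; θ*₍196₎ = 133.5.

(125.9, 133.5)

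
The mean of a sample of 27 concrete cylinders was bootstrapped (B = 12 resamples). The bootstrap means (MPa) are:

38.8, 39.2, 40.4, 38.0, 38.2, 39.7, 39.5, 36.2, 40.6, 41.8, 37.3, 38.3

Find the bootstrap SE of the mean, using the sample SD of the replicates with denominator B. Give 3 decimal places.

Bootstrap SE is the standard deviation of the 12 replicate means.
Mean of replicates: (38.8 + 39.2 + 40.4 + 38.0 + 38.2 + 39.7 + 39.5 + 36.2 + 40.6 + 41.8 + 37.3 + 38.3) / 12 = 468.0000 / 12 = 39.0000
Sum of squared deviations: (−0.2000)² + (+0.2000)² + (+1.4000)² + (−1.0000)² + (−0.8000)² + (+0.7000)² + (+0.5000)² + (−2.8000)² + (+1.6000)² + (+2.8000)² + (−1.7000)² + (−0.7000)² = 26.0400
Variance = 26.0400 / 12 = 2.1700
SE* = √2.1700

SE* = 1.473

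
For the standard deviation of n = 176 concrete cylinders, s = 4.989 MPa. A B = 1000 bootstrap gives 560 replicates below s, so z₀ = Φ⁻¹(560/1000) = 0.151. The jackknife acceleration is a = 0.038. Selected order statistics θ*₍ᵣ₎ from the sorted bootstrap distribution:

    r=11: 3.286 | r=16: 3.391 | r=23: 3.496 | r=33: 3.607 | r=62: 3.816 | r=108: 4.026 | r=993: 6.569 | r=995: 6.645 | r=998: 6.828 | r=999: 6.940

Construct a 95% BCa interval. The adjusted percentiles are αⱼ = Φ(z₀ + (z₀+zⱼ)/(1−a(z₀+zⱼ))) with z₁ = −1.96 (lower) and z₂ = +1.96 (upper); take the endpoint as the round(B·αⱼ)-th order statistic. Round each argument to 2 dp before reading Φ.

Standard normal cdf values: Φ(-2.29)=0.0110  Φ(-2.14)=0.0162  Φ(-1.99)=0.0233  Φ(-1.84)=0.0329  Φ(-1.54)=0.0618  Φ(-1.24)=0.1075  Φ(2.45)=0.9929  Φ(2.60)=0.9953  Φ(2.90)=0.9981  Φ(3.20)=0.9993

Lower: z₀ + z₁ = 0.151 + (-1.960) = -1.809; 1 − a(z₀+z₁) = 1 − (0.038)(-1.809) = 1.0687; argument = 0.151 + (-1.809)/1.0687 = -1.5416 → -1.54.
α₁ = Φ(-1.54) = 0.0618; rank = round(1000 × 0.0618) = 62; θ*₍62₎ = 3.816.
Upper: z₀ + z₂ = 2.111; 1 − a(z₀+z₂) = 0.9198; argument = 2.4461 → 2.45; α₂ = 0.9929; rank = 993; θ*₍993₎ = 6.569.

(3.816, 6.569)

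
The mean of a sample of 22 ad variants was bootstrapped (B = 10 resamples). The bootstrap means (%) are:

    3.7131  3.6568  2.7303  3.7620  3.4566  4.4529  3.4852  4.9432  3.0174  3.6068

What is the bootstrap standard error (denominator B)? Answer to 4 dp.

Bootstrap SE is the standard deviation of the 10 replicate means.
Mean of replicates: (3.7131 + 3.6568 + 2.7303 + 3.7620 + 3.4566 + 4.4529 + 3.4852 + 4.9432 + 3.0174 + 3.6068) / 10 = 36.82430 / 10 = 3.68243
Sum of squared deviations: (+0.03067)² + (−0.02563)² + (−0.95213)² + (+0.07957)² + (−0.22583)² + (+0.77047)² + (−0.19723)² + (+1.26077)² + (−0.66503)² + (−0.07563)² = 3.63553
Variance = 3.63553 / 10 = 0.36355
SE* = √0.36355

SE* = 0.6030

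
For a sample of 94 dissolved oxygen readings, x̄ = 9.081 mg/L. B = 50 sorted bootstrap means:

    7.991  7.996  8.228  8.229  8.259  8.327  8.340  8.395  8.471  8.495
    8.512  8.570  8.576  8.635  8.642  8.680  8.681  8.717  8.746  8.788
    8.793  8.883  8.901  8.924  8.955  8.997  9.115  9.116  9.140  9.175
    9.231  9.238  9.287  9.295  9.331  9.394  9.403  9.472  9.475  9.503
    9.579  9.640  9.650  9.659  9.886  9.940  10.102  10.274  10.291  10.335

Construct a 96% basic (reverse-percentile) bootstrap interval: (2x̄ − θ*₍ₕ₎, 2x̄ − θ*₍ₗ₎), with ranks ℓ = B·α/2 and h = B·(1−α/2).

(7.871, 10.171)

Percentile endpoints at ranks 1 and 49: θ*₍1₎ = 7.991, θ*₍49₎ = 10.291.
Basic interval reflects these around x̄:
  lower = 2 × 9.081 − 10.291 = 7.871
  upper = 2 × 9.081 − 7.991 = 10.171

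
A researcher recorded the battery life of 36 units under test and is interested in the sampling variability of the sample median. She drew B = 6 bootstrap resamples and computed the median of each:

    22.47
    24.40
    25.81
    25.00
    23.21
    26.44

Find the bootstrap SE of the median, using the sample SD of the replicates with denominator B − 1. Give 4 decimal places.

SE* = 1.5170

Bootstrap SE is the standard deviation of the 6 replicate medians.
Mean of replicates: (22.47 + 24.40 + 25.81 + 25.00 + 23.21 + 26.44) / 6 = 147.33000 / 6 = 24.55500
Sum of squared deviations: (−2.08500)² + (−0.15500)² + (+1.25500)² + (+0.44500)² + (−1.34500)² + (+1.88500)² = 11.50655
Variance = 11.50655 / 5 = 2.30131
SE* = √2.30131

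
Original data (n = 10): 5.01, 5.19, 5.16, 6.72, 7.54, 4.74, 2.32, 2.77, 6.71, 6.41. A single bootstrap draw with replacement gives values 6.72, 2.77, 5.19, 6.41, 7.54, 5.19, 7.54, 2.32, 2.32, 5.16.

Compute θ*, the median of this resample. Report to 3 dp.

θ* = 5.190

Sorted: 2.32, 2.32, 2.77, 5.16, 5.19, 5.19, 6.41, 6.72, 7.54, 7.54
Median = average of the two middle values = 5.190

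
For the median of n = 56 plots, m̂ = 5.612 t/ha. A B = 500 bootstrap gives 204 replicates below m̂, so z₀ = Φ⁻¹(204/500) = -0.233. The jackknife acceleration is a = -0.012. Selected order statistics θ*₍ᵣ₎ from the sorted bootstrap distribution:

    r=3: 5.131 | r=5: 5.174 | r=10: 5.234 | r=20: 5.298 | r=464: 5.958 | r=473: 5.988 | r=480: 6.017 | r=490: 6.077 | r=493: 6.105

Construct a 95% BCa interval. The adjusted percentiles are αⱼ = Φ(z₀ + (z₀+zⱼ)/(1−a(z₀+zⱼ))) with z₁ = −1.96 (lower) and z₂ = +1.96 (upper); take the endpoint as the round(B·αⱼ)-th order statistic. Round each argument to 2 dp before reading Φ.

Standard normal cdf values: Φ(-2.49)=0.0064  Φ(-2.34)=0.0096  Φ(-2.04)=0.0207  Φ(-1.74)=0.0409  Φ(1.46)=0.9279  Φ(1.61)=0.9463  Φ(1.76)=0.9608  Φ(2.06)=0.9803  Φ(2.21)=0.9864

(5.131, 5.958)

Lower: z₀ + z₁ = -0.233 + (-1.960) = -2.193; 1 − a(z₀+z₁) = 1 − (-0.012)(-2.193) = 0.9737; argument = -0.233 + (-2.193)/0.9737 = -2.4853 → -2.49.
α₁ = Φ(-2.49) = 0.0064; rank = round(500 × 0.0064) = 3; θ*₍3₎ = 5.131.
Upper: z₀ + z₂ = 1.727; 1 − a(z₀+z₂) = 1.0207; argument = 1.4589 → 1.46; α₂ = 0.9279; rank = 464; θ*₍464₎ = 5.958.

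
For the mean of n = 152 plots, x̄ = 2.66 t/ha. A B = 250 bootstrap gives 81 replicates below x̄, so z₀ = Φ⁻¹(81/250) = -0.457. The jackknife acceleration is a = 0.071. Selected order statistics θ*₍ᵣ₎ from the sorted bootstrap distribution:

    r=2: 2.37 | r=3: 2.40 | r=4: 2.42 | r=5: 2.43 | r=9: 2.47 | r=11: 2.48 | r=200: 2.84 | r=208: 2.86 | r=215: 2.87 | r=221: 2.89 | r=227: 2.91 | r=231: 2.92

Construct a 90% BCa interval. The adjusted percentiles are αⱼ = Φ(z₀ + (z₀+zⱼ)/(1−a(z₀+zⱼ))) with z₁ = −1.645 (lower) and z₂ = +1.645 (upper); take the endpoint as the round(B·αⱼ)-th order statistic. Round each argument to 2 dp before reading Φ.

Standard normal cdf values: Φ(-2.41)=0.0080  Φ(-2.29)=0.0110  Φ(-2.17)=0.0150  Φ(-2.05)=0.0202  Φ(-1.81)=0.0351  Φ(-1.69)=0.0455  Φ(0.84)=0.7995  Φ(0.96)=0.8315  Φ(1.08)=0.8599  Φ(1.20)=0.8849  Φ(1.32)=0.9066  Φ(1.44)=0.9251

(2.40, 2.84)

Lower: z₀ + z₁ = -0.457 + (-1.645) = -2.102; 1 − a(z₀+z₁) = 1 − (0.071)(-2.102) = 1.1492; argument = -0.457 + (-2.102)/1.1492 = -2.2860 → -2.29.
α₁ = Φ(-2.29) = 0.0110; rank = round(250 × 0.0110) = 3; θ*₍3₎ = 2.40.
Upper: z₀ + z₂ = 1.188; 1 − a(z₀+z₂) = 0.9157; argument = 0.8404 → 0.84; α₂ = 0.7995; rank = 200; θ*₍200₎ = 2.84.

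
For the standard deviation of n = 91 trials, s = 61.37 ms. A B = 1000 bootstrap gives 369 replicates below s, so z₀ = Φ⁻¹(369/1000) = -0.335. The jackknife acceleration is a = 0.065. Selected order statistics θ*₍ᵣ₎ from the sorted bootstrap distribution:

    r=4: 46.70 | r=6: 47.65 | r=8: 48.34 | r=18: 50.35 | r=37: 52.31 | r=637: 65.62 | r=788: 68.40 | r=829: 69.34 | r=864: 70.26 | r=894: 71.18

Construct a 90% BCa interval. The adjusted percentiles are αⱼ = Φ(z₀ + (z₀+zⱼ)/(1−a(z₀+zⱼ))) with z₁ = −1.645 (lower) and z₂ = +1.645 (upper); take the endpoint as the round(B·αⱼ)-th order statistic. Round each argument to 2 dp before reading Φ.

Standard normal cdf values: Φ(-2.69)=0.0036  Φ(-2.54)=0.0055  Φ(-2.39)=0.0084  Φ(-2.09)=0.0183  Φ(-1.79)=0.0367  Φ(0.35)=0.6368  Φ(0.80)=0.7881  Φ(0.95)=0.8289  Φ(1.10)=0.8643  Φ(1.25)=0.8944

(50.35, 70.26)

Lower: z₀ + z₁ = -0.335 + (-1.645) = -1.980; 1 − a(z₀+z₁) = 1 − (0.065)(-1.980) = 1.1287; argument = -0.335 + (-1.980)/1.1287 = -2.0892 → -2.09.
α₁ = Φ(-2.09) = 0.0183; rank = round(1000 × 0.0183) = 18; θ*₍18₎ = 50.35.
Upper: z₀ + z₂ = 1.310; 1 − a(z₀+z₂) = 0.9148; argument = 1.0969 → 1.10; α₂ = 0.8643; rank = 864; θ*₍864₎ = 70.26.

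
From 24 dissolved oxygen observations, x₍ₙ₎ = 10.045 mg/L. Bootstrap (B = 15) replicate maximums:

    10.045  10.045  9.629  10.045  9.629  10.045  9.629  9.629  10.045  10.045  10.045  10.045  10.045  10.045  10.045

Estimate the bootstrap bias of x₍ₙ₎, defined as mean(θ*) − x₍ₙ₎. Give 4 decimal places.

mean(θ*) = (10.045 + 10.045 + 9.629 + 10.045 + 9.629 + 10.045 + 9.629 + 9.629 + 10.045 + 10.045 + 10.045 + 10.045 + 10.045 + 10.045 + 10.045) / 15 = 9.93407
bias = 9.93407 − 10.045

bias = −0.1109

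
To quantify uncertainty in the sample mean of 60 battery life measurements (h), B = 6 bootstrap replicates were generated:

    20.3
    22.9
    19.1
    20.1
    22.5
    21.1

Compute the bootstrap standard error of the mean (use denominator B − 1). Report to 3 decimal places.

Bootstrap SE is the standard deviation of the 6 replicate means.
Mean of replicates: (20.3 + 22.9 + 19.1 + 20.1 + 22.5 + 21.1) / 6 = 126.0000 / 6 = 21.0000
Sum of squared deviations: (−0.7000)² + (+1.9000)² + (−1.9000)² + (−0.9000)² + (+1.5000)² + (+0.1000)² = 10.7800
Variance = 10.7800 / 5 = 2.1560
SE* = √2.1560

SE* = 1.468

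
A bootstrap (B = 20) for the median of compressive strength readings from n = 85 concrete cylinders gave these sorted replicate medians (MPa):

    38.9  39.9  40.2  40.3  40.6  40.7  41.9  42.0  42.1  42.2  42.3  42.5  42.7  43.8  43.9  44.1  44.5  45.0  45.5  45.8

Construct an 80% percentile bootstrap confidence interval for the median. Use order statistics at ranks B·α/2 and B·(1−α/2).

α = 0.20; lower rank = 20 × 0.100 = 2; upper rank = 20 × 0.900 = 18.
The 2nd smallest replicate is 39.9; the 18th is 45.0.

(39.9, 45.0)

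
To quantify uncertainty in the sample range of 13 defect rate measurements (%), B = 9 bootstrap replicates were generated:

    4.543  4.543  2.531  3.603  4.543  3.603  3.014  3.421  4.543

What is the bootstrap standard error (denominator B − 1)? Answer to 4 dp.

Bootstrap SE is the standard deviation of the 9 replicate ranges.
Mean of replicates: (4.543 + 4.543 + 2.531 + 3.603 + 4.543 + 3.603 + 3.014 + 3.421 + 4.543) / 9 = 34.34400 / 9 = 3.81600
Sum of squared deviations: (+0.72700)² + (+0.72700)² + (−1.28500)² + (−0.21300)² + (+0.72700)² + (−0.21300)² + (−0.80200)² + (−0.39500)² + (+0.72700)² = 4.65531
Variance = 4.65531 / 8 = 0.58191
SE* = √0.58191

SE* = 0.7628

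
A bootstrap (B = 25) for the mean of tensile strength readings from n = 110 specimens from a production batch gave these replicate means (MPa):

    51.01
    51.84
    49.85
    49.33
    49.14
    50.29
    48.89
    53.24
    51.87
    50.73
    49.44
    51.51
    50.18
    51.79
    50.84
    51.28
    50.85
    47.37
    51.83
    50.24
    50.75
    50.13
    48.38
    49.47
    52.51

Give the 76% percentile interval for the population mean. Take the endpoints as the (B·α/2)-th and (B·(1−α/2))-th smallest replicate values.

Sorted replicates: 47.37, 48.38, 48.89, 49.14, 49.33, 49.44, 49.47, 49.85, 50.13, 50.18, 50.24, 50.29, 50.73, 50.75, 50.84, 50.85, 51.01, 51.28, 51.51, 51.79, 51.83, 51.84, 51.87, 52.51, 53.24
α = 0.24; lower rank = 25 × 0.120 = 3; upper rank = 25 × 0.880 = 22.
The 3rd smallest replicate is 48.89; the 22nd is 51.84.

(48.89, 51.84)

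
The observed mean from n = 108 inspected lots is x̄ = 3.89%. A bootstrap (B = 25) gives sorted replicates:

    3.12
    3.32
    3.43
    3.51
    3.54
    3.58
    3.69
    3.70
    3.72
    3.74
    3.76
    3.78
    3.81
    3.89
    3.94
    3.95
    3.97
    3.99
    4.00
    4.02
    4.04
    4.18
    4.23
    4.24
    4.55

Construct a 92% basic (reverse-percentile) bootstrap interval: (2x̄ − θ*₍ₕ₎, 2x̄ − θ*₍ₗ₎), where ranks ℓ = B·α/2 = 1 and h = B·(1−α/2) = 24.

Percentile endpoints at ranks 1 and 24: θ*₍1₎ = 3.12, θ*₍24₎ = 4.24.
Basic interval reflects these around x̄:
  lower = 2 × 3.89 − 4.24 = 3.54
  upper = 2 × 3.89 − 3.12 = 4.66

(3.54, 4.66)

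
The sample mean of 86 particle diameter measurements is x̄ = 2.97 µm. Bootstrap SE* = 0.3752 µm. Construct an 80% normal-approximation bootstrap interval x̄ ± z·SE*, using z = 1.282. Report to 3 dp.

Margin = 1.282 × 0.3752 = 0.4810
Interval: 2.97 ± 0.4810

(2.489, 3.451)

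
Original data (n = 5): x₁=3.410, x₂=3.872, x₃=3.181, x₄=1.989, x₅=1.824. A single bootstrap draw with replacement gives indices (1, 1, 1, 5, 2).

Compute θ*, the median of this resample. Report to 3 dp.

Resample values: 3.410, 3.410, 3.410, 1.824, 3.872.
Sorted: 1.824, 3.410, 3.410, 3.410, 3.872
Median = middle value = 3.410

θ* = 3.410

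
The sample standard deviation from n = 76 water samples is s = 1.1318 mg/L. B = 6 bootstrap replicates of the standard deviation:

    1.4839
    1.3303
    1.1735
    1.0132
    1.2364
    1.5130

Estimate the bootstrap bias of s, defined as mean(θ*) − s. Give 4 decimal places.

bias = +0.1599

mean(θ*) = (1.4839 + 1.3303 + 1.1735 + 1.0132 + 1.2364 + 1.5130) / 6 = 1.29172
bias = 1.29172 − 1.1318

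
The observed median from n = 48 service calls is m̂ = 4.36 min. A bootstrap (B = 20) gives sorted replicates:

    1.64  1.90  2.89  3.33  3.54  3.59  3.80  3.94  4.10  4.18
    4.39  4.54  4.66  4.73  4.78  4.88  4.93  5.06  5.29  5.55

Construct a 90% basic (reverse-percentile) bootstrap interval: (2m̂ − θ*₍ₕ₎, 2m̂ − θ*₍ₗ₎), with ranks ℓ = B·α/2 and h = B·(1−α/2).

(3.43, 7.08)

Percentile endpoints at ranks 1 and 19: θ*₍1₎ = 1.64, θ*₍19₎ = 5.29.
Basic interval reflects these around m̂:
  lower = 2 × 4.36 − 5.29 = 3.43
  upper = 2 × 4.36 − 1.64 = 7.08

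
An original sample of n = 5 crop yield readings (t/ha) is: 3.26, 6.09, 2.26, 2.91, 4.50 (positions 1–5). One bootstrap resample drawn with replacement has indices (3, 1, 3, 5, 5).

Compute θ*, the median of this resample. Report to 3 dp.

Resample values: 2.26, 3.26, 2.26, 4.50, 4.50.
Sorted: 2.26, 2.26, 3.26, 4.50, 4.50
Median = middle value = 3.260

θ* = 3.260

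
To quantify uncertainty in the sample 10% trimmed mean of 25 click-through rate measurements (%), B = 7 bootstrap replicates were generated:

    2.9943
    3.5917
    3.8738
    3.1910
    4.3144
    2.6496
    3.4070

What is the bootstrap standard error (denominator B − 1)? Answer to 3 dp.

SE* = 0.557

Bootstrap SE is the standard deviation of the 7 replicate 10% trimmed means.
Mean of replicates: (2.9943 + 3.5917 + 3.8738 + 3.1910 + 4.3144 + 2.6496 + 3.4070) / 7 = 24.02180 / 7 = 3.43169
Sum of squared deviations: (−0.43739)² + (+0.16001)² + (+0.44211)² + (−0.24069)² + (+0.88271)² + (−0.78209)² + (−0.02469)² = 1.86176
Variance = 1.86176 / 6 = 0.31029
SE* = √0.31029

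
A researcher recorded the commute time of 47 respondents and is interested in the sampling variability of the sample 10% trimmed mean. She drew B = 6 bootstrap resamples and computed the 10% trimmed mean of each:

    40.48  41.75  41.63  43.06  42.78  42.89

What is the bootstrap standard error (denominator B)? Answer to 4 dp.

Bootstrap SE is the standard deviation of the 6 replicate 10% trimmed means.
Mean of replicates: (40.48 + 41.75 + 41.63 + 43.06 + 42.78 + 42.89) / 6 = 252.59000 / 6 = 42.09833
Sum of squared deviations: (−1.61833)² + (−0.34833)² + (−0.46833)² + (+0.96167)² + (+0.68167)² + (+0.79167)² = 4.97588
Variance = 4.97588 / 6 = 0.82931
SE* = √0.82931

SE* = 0.9107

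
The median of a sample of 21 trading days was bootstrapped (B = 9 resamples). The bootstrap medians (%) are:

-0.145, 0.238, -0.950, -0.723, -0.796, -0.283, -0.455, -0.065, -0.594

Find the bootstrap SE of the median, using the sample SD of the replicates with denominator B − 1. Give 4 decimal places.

Bootstrap SE is the standard deviation of the 9 replicate medians.
Mean of replicates: ((-0.145) + 0.238 + (-0.950) + (-0.723) + (-0.796) + (-0.283) + (-0.455) + (-0.065) + (-0.594)) / 9 = -3.77300 / 9 = -0.41922
Sum of squared deviations: (+0.27422)² + (+0.65722)² + (−0.53078)² + (−0.30378)² + (−0.37678)² + (+0.13622)² + (−0.03578)² + (+0.35422)² + (−0.17478)² = 1.19896
Variance = 1.19896 / 8 = 0.14987
SE* = √0.14987

SE* = 0.3871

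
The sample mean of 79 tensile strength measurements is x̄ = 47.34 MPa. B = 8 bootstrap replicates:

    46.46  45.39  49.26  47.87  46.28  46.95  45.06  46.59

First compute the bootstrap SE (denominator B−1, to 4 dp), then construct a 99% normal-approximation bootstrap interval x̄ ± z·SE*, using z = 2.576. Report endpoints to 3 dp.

(43.880, 50.800)

Mean of replicates = 46.7325; sum of squared deviations = 12.6283; SE* = √(12.6283/7) = 1.3431
Margin = 2.576 × 1.3431 = 3.4598
Interval: 47.34 ± 3.4598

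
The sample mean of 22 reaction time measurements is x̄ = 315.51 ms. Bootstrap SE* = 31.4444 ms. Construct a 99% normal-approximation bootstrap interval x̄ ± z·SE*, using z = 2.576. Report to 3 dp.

(234.509, 396.511)

Margin = 2.576 × 31.4444 = 81.0008
Interval: 315.51 ± 81.0008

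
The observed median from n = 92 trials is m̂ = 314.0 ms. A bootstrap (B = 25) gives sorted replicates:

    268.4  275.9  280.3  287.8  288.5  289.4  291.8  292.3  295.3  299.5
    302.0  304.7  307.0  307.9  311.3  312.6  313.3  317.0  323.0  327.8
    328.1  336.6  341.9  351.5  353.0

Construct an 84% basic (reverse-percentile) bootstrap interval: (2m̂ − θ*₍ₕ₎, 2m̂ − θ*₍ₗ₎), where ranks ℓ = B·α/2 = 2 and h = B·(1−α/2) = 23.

(286.1, 352.1)

Percentile endpoints at ranks 2 and 23: θ*₍2₎ = 275.9, θ*₍23₎ = 341.9.
Basic interval reflects these around m̂:
  lower = 2 × 314.0 − 341.9 = 286.1
  upper = 2 × 314.0 − 275.9 = 352.1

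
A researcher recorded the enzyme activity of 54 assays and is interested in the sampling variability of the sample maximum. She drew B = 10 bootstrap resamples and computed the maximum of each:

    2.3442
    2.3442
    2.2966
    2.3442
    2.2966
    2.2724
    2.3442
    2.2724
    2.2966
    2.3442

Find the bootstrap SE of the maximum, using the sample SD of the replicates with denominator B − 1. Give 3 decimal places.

Bootstrap SE is the standard deviation of the 10 replicate maximums.
Mean of replicates: (2.3442 + 2.3442 + 2.2966 + 2.3442 + 2.2966 + 2.2724 + 2.3442 + 2.2724 + 2.2966 + 2.3442) / 10 = 23.15560 / 10 = 2.31556
Sum of squared deviations: (+0.02864)² + (+0.02864)² + (−0.01896)² + (+0.02864)² + (−0.01896)² + (−0.04316)² + (+0.02864)² + (−0.04316)² + (−0.01896)² + (+0.02864)² = 0.00891
Variance = 0.00891 / 9 = 0.00099
SE* = √0.00099

SE* = 0.031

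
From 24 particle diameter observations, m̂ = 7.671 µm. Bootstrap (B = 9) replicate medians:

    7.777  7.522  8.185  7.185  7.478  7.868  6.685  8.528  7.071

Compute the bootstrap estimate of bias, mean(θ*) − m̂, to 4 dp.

mean(θ*) = (7.777 + 7.522 + 8.185 + 7.185 + 7.478 + 7.868 + 6.685 + 8.528 + 7.071) / 9 = 7.58878
bias = 7.58878 − 7.671

bias = −0.0822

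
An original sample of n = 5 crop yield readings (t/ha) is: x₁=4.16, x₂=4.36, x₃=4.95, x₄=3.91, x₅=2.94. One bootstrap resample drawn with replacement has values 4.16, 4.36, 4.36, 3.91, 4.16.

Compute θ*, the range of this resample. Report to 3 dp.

Range = 4.36 − 3.91 = 0.450

θ* = 0.450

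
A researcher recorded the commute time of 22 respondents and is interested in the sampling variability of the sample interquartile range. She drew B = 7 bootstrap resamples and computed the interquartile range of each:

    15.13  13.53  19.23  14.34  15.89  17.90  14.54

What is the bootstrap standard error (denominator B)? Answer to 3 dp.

SE* = 1.909

Bootstrap SE is the standard deviation of the 7 replicate interquartile ranges.
Mean of replicates: (15.13 + 13.53 + 19.23 + 14.34 + 15.89 + 17.90 + 14.54) / 7 = 110.5600 / 7 = 15.7943
Sum of squared deviations: (−0.6643)² + (−2.2643)² + (+3.4357)² + (−1.4543)² + (+0.0957)² + (+2.1057)² + (−1.2543)² = 25.5038
Variance = 25.5038 / 7 = 3.6434
SE* = √3.6434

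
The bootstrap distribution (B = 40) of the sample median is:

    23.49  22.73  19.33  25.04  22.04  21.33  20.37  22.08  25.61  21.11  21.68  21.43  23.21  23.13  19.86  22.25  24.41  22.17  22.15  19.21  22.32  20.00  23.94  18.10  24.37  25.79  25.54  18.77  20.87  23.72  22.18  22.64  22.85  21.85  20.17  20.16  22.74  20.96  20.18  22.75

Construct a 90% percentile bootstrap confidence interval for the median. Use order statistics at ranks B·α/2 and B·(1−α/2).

Sorted replicates: 18.10, 18.77, 19.21, 19.33, 19.86, 20.00, 20.16, 20.17, 20.18, 20.37, 20.87, 20.96, 21.11, 21.33, 21.43, 21.68, 21.85, 22.04, 22.08, 22.15, 22.17, 22.18, 22.25, 22.32, 22.64, 22.73, 22.74, 22.75, 22.85, 23.13, 23.21, 23.49, 23.72, 23.94, 24.37, 24.41, 25.04, 25.54, 25.61, 25.79
α = 0.10; lower rank = 40 × 0.050 = 2; upper rank = 40 × 0.950 = 38.
The 2nd smallest replicate is 18.77; the 38th is 25.54.

(18.77, 25.54)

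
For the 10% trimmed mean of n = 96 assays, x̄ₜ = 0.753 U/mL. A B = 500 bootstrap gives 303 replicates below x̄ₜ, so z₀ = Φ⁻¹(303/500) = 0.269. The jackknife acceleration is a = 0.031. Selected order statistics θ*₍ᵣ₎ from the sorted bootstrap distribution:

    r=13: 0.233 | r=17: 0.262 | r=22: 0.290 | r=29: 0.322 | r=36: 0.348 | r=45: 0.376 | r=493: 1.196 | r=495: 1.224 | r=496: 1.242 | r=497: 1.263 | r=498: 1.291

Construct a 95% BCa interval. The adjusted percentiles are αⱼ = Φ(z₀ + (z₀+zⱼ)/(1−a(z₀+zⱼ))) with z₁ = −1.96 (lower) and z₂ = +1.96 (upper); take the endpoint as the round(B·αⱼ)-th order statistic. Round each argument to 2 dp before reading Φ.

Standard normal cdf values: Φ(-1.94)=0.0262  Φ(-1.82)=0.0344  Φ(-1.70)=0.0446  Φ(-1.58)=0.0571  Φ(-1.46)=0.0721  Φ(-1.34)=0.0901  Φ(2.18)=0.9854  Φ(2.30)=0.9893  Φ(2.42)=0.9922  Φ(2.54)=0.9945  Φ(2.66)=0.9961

Lower: z₀ + z₁ = 0.269 + (-1.960) = -1.691; 1 − a(z₀+z₁) = 1 − (0.031)(-1.691) = 1.0524; argument = 0.269 + (-1.691)/1.0524 = -1.3378 → -1.34.
α₁ = Φ(-1.34) = 0.0901; rank = round(500 × 0.0901) = 45; θ*₍45₎ = 0.376.
Upper: z₀ + z₂ = 2.229; 1 − a(z₀+z₂) = 0.9309; argument = 2.6635 → 2.66; α₂ = 0.9961; rank = 498; θ*₍498₎ = 1.291.

(0.376, 1.291)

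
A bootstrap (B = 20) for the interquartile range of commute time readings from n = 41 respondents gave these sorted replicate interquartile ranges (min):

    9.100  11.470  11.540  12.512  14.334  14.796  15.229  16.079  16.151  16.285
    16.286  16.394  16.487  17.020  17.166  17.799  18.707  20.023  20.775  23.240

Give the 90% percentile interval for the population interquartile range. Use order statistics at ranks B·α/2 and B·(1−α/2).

α = 0.10; lower rank = 20 × 0.050 = 1; upper rank = 20 × 0.950 = 19.
The 1st smallest replicate is 9.100; the 19th is 20.775.

(9.100, 20.775)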